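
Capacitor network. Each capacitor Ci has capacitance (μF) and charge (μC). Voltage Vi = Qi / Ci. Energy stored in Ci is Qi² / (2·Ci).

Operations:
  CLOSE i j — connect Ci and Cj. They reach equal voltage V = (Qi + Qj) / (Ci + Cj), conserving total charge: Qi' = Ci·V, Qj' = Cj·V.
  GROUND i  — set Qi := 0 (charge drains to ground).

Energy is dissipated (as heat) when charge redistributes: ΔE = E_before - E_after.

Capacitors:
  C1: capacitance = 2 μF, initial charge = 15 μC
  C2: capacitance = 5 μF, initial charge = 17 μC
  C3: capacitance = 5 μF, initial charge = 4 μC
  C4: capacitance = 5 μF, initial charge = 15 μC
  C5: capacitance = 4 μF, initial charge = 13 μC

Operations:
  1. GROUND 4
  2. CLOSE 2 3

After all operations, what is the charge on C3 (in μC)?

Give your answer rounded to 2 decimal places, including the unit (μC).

Initial: C1(2μF, Q=15μC, V=7.50V), C2(5μF, Q=17μC, V=3.40V), C3(5μF, Q=4μC, V=0.80V), C4(5μF, Q=15μC, V=3.00V), C5(4μF, Q=13μC, V=3.25V)
Op 1: GROUND 4: Q4=0; energy lost=22.500
Op 2: CLOSE 2-3: Q_total=21.00, C_total=10.00, V=2.10; Q2=10.50, Q3=10.50; dissipated=8.450
Final charges: Q1=15.00, Q2=10.50, Q3=10.50, Q4=0.00, Q5=13.00

Answer: 10.50 μC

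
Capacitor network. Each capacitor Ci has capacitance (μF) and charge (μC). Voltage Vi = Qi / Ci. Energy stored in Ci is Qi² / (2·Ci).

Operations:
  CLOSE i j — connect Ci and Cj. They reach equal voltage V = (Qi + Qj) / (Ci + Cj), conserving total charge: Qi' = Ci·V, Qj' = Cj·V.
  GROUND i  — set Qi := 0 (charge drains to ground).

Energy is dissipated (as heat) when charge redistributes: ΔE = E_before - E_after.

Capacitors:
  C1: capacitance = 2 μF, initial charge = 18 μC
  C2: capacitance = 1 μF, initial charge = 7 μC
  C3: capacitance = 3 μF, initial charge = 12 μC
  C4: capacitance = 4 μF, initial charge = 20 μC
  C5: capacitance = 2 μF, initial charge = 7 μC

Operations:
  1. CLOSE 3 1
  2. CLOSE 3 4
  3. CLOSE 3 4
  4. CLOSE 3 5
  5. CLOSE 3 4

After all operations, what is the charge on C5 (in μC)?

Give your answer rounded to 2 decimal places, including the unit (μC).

Answer: 9.31 μC

Derivation:
Initial: C1(2μF, Q=18μC, V=9.00V), C2(1μF, Q=7μC, V=7.00V), C3(3μF, Q=12μC, V=4.00V), C4(4μF, Q=20μC, V=5.00V), C5(2μF, Q=7μC, V=3.50V)
Op 1: CLOSE 3-1: Q_total=30.00, C_total=5.00, V=6.00; Q3=18.00, Q1=12.00; dissipated=15.000
Op 2: CLOSE 3-4: Q_total=38.00, C_total=7.00, V=5.43; Q3=16.29, Q4=21.71; dissipated=0.857
Op 3: CLOSE 3-4: Q_total=38.00, C_total=7.00, V=5.43; Q3=16.29, Q4=21.71; dissipated=0.000
Op 4: CLOSE 3-5: Q_total=23.29, C_total=5.00, V=4.66; Q3=13.97, Q5=9.31; dissipated=2.232
Op 5: CLOSE 3-4: Q_total=35.69, C_total=7.00, V=5.10; Q3=15.29, Q4=20.39; dissipated=0.510
Final charges: Q1=12.00, Q2=7.00, Q3=15.29, Q4=20.39, Q5=9.31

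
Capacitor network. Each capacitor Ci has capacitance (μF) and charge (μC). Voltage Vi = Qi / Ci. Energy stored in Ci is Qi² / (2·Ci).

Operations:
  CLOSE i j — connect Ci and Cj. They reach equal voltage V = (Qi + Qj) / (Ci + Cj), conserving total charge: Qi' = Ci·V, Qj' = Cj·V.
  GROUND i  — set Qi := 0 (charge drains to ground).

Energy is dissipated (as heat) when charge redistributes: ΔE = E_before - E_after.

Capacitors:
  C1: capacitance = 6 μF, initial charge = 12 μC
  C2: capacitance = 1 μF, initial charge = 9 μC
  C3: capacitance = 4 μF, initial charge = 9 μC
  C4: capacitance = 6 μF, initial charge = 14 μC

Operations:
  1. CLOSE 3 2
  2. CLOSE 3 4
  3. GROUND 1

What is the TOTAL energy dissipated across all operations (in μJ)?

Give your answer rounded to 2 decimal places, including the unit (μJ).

Initial: C1(6μF, Q=12μC, V=2.00V), C2(1μF, Q=9μC, V=9.00V), C3(4μF, Q=9μC, V=2.25V), C4(6μF, Q=14μC, V=2.33V)
Op 1: CLOSE 3-2: Q_total=18.00, C_total=5.00, V=3.60; Q3=14.40, Q2=3.60; dissipated=18.225
Op 2: CLOSE 3-4: Q_total=28.40, C_total=10.00, V=2.84; Q3=11.36, Q4=17.04; dissipated=1.925
Op 3: GROUND 1: Q1=0; energy lost=12.000
Total dissipated: 32.150 μJ

Answer: 32.15 μJ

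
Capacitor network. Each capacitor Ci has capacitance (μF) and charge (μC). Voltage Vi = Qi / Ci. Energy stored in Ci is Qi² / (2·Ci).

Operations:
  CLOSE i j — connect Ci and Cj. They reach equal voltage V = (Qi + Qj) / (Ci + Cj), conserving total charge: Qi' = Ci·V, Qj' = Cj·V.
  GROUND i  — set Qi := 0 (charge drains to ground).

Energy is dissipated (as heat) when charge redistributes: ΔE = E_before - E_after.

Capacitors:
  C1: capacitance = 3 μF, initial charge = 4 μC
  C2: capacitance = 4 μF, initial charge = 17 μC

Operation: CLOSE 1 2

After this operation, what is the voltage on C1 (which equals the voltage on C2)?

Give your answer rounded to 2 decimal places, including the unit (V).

Answer: 3.00 V

Derivation:
Initial: C1(3μF, Q=4μC, V=1.33V), C2(4μF, Q=17μC, V=4.25V)
Op 1: CLOSE 1-2: Q_total=21.00, C_total=7.00, V=3.00; Q1=9.00, Q2=12.00; dissipated=7.292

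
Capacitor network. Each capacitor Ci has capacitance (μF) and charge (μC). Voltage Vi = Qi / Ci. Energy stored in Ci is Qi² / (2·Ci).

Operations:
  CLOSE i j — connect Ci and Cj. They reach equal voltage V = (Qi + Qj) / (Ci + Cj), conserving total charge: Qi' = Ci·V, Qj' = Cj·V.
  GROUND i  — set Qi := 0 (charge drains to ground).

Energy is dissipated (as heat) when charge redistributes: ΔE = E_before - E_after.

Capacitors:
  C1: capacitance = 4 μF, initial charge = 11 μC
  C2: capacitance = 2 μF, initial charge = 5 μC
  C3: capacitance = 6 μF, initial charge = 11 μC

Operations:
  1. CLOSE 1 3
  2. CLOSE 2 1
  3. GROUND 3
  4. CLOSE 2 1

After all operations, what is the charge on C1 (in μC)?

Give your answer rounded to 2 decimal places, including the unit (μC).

Initial: C1(4μF, Q=11μC, V=2.75V), C2(2μF, Q=5μC, V=2.50V), C3(6μF, Q=11μC, V=1.83V)
Op 1: CLOSE 1-3: Q_total=22.00, C_total=10.00, V=2.20; Q1=8.80, Q3=13.20; dissipated=1.008
Op 2: CLOSE 2-1: Q_total=13.80, C_total=6.00, V=2.30; Q2=4.60, Q1=9.20; dissipated=0.060
Op 3: GROUND 3: Q3=0; energy lost=14.520
Op 4: CLOSE 2-1: Q_total=13.80, C_total=6.00, V=2.30; Q2=4.60, Q1=9.20; dissipated=0.000
Final charges: Q1=9.20, Q2=4.60, Q3=0.00

Answer: 9.20 μC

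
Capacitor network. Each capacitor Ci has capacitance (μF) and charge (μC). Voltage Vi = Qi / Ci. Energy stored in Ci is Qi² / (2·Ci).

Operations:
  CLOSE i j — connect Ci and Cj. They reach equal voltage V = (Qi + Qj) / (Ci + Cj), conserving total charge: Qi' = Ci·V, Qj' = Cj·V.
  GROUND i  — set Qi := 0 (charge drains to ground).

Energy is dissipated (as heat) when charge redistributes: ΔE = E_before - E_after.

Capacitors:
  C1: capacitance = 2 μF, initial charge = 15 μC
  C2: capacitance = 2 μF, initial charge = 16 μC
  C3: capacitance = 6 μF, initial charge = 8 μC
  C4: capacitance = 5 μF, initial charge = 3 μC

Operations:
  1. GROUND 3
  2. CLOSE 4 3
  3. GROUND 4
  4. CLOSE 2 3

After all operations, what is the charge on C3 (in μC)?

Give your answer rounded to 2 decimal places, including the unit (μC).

Answer: 13.23 μC

Derivation:
Initial: C1(2μF, Q=15μC, V=7.50V), C2(2μF, Q=16μC, V=8.00V), C3(6μF, Q=8μC, V=1.33V), C4(5μF, Q=3μC, V=0.60V)
Op 1: GROUND 3: Q3=0; energy lost=5.333
Op 2: CLOSE 4-3: Q_total=3.00, C_total=11.00, V=0.27; Q4=1.36, Q3=1.64; dissipated=0.491
Op 3: GROUND 4: Q4=0; energy lost=0.186
Op 4: CLOSE 2-3: Q_total=17.64, C_total=8.00, V=2.20; Q2=4.41, Q3=13.23; dissipated=44.783
Final charges: Q1=15.00, Q2=4.41, Q3=13.23, Q4=0.00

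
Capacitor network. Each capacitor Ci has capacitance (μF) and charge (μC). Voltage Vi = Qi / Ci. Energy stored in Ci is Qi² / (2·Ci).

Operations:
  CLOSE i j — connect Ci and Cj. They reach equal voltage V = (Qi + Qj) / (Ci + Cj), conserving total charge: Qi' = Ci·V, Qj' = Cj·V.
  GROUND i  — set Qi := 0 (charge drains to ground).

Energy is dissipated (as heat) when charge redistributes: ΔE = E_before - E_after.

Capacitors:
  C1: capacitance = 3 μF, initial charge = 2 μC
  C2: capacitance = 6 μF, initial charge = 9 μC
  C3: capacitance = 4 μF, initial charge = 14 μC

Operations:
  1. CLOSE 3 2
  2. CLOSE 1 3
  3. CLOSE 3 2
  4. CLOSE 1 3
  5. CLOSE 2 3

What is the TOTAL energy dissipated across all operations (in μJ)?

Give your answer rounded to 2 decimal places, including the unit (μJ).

Answer: 7.86 μJ

Derivation:
Initial: C1(3μF, Q=2μC, V=0.67V), C2(6μF, Q=9μC, V=1.50V), C3(4μF, Q=14μC, V=3.50V)
Op 1: CLOSE 3-2: Q_total=23.00, C_total=10.00, V=2.30; Q3=9.20, Q2=13.80; dissipated=4.800
Op 2: CLOSE 1-3: Q_total=11.20, C_total=7.00, V=1.60; Q1=4.80, Q3=6.40; dissipated=2.287
Op 3: CLOSE 3-2: Q_total=20.20, C_total=10.00, V=2.02; Q3=8.08, Q2=12.12; dissipated=0.588
Op 4: CLOSE 1-3: Q_total=12.88, C_total=7.00, V=1.84; Q1=5.52, Q3=7.36; dissipated=0.151
Op 5: CLOSE 2-3: Q_total=19.48, C_total=10.00, V=1.95; Q2=11.69, Q3=7.79; dissipated=0.039
Total dissipated: 7.865 μJ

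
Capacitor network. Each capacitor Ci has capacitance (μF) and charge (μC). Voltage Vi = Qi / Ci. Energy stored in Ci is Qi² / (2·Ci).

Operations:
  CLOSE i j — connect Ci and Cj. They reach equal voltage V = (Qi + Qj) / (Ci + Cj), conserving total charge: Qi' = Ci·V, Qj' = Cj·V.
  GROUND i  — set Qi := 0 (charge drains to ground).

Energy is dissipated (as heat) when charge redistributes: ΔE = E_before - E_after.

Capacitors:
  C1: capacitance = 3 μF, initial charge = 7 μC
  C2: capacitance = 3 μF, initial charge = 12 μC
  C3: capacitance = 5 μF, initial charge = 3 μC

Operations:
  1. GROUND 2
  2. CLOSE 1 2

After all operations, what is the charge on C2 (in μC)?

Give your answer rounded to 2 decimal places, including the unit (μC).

Answer: 3.50 μC

Derivation:
Initial: C1(3μF, Q=7μC, V=2.33V), C2(3μF, Q=12μC, V=4.00V), C3(5μF, Q=3μC, V=0.60V)
Op 1: GROUND 2: Q2=0; energy lost=24.000
Op 2: CLOSE 1-2: Q_total=7.00, C_total=6.00, V=1.17; Q1=3.50, Q2=3.50; dissipated=4.083
Final charges: Q1=3.50, Q2=3.50, Q3=3.00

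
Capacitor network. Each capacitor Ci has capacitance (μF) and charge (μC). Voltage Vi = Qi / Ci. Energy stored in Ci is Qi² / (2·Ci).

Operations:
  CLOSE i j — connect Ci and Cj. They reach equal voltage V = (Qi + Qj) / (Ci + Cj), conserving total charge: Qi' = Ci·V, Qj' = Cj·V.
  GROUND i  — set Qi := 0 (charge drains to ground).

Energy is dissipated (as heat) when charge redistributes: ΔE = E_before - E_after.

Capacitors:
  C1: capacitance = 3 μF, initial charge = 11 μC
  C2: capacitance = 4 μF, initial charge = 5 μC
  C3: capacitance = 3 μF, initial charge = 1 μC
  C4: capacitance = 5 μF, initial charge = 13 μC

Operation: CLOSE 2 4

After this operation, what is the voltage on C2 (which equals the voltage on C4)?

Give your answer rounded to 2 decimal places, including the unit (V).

Initial: C1(3μF, Q=11μC, V=3.67V), C2(4μF, Q=5μC, V=1.25V), C3(3μF, Q=1μC, V=0.33V), C4(5μF, Q=13μC, V=2.60V)
Op 1: CLOSE 2-4: Q_total=18.00, C_total=9.00, V=2.00; Q2=8.00, Q4=10.00; dissipated=2.025

Answer: 2.00 V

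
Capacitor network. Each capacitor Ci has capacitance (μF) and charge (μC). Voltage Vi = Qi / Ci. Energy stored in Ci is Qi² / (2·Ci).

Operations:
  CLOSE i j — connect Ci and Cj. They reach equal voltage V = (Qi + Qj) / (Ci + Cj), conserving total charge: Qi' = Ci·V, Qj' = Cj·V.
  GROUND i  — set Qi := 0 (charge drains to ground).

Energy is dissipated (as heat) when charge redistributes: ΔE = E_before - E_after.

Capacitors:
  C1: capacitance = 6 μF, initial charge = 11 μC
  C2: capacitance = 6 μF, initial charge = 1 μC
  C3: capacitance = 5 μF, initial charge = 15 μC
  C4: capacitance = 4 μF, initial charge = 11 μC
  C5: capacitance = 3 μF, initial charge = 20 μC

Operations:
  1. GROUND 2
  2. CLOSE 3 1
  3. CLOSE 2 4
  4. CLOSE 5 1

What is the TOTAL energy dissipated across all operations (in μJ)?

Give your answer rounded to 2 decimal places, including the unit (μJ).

Answer: 29.53 μJ

Derivation:
Initial: C1(6μF, Q=11μC, V=1.83V), C2(6μF, Q=1μC, V=0.17V), C3(5μF, Q=15μC, V=3.00V), C4(4μF, Q=11μC, V=2.75V), C5(3μF, Q=20μC, V=6.67V)
Op 1: GROUND 2: Q2=0; energy lost=0.083
Op 2: CLOSE 3-1: Q_total=26.00, C_total=11.00, V=2.36; Q3=11.82, Q1=14.18; dissipated=1.856
Op 3: CLOSE 2-4: Q_total=11.00, C_total=10.00, V=1.10; Q2=6.60, Q4=4.40; dissipated=9.075
Op 4: CLOSE 5-1: Q_total=34.18, C_total=9.00, V=3.80; Q5=11.39, Q1=22.79; dissipated=18.516
Total dissipated: 29.530 μJ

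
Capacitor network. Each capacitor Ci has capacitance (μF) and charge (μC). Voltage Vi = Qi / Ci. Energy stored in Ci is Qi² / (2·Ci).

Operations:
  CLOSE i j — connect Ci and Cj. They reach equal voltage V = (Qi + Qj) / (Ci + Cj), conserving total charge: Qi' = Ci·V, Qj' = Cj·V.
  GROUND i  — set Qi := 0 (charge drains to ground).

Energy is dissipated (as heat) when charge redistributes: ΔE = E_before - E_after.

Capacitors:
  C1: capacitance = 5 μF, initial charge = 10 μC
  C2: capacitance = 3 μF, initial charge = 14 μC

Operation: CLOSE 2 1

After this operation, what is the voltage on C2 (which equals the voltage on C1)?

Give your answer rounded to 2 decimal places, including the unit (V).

Answer: 3.00 V

Derivation:
Initial: C1(5μF, Q=10μC, V=2.00V), C2(3μF, Q=14μC, V=4.67V)
Op 1: CLOSE 2-1: Q_total=24.00, C_total=8.00, V=3.00; Q2=9.00, Q1=15.00; dissipated=6.667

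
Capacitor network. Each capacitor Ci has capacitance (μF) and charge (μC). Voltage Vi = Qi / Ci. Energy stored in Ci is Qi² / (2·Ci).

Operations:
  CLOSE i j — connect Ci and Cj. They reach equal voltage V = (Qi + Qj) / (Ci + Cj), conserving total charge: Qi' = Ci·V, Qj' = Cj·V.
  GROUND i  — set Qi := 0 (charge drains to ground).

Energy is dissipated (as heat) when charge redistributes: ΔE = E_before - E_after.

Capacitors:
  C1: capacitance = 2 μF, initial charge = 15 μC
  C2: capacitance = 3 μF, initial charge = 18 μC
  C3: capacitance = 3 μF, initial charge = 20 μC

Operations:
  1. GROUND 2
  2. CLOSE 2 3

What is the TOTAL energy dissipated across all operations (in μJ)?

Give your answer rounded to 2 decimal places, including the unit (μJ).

Answer: 87.33 μJ

Derivation:
Initial: C1(2μF, Q=15μC, V=7.50V), C2(3μF, Q=18μC, V=6.00V), C3(3μF, Q=20μC, V=6.67V)
Op 1: GROUND 2: Q2=0; energy lost=54.000
Op 2: CLOSE 2-3: Q_total=20.00, C_total=6.00, V=3.33; Q2=10.00, Q3=10.00; dissipated=33.333
Total dissipated: 87.333 μJ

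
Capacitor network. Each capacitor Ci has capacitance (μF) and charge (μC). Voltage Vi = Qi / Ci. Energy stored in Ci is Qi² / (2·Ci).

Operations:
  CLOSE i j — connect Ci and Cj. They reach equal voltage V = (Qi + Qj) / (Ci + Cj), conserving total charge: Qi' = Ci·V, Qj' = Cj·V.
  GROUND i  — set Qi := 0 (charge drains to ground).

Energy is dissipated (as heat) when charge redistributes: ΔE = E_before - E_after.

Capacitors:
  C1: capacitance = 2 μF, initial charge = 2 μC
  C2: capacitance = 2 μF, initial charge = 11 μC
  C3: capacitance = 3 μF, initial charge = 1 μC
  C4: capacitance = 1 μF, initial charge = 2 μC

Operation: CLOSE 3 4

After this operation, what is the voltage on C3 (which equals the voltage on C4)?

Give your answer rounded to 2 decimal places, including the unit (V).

Initial: C1(2μF, Q=2μC, V=1.00V), C2(2μF, Q=11μC, V=5.50V), C3(3μF, Q=1μC, V=0.33V), C4(1μF, Q=2μC, V=2.00V)
Op 1: CLOSE 3-4: Q_total=3.00, C_total=4.00, V=0.75; Q3=2.25, Q4=0.75; dissipated=1.042

Answer: 0.75 V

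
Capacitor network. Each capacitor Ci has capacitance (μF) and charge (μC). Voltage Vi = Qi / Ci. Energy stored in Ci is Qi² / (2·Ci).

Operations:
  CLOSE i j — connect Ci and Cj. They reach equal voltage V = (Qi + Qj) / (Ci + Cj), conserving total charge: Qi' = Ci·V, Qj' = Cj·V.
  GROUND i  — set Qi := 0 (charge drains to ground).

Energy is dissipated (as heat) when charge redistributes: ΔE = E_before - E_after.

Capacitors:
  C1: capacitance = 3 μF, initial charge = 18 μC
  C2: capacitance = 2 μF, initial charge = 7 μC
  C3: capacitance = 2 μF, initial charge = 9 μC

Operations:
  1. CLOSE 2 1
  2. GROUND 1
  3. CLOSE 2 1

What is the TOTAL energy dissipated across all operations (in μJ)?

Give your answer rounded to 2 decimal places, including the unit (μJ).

Answer: 56.25 μJ

Derivation:
Initial: C1(3μF, Q=18μC, V=6.00V), C2(2μF, Q=7μC, V=3.50V), C3(2μF, Q=9μC, V=4.50V)
Op 1: CLOSE 2-1: Q_total=25.00, C_total=5.00, V=5.00; Q2=10.00, Q1=15.00; dissipated=3.750
Op 2: GROUND 1: Q1=0; energy lost=37.500
Op 3: CLOSE 2-1: Q_total=10.00, C_total=5.00, V=2.00; Q2=4.00, Q1=6.00; dissipated=15.000
Total dissipated: 56.250 μJ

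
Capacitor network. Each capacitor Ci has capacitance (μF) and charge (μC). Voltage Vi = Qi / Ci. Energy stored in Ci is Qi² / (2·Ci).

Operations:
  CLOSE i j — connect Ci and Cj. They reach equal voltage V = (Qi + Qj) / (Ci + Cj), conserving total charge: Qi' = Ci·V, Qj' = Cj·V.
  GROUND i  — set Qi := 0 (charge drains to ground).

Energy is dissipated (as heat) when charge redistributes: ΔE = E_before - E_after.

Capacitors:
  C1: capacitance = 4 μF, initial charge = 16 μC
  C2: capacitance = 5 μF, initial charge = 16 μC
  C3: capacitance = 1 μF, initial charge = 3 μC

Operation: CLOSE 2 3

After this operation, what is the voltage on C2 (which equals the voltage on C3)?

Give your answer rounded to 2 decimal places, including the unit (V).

Initial: C1(4μF, Q=16μC, V=4.00V), C2(5μF, Q=16μC, V=3.20V), C3(1μF, Q=3μC, V=3.00V)
Op 1: CLOSE 2-3: Q_total=19.00, C_total=6.00, V=3.17; Q2=15.83, Q3=3.17; dissipated=0.017

Answer: 3.17 V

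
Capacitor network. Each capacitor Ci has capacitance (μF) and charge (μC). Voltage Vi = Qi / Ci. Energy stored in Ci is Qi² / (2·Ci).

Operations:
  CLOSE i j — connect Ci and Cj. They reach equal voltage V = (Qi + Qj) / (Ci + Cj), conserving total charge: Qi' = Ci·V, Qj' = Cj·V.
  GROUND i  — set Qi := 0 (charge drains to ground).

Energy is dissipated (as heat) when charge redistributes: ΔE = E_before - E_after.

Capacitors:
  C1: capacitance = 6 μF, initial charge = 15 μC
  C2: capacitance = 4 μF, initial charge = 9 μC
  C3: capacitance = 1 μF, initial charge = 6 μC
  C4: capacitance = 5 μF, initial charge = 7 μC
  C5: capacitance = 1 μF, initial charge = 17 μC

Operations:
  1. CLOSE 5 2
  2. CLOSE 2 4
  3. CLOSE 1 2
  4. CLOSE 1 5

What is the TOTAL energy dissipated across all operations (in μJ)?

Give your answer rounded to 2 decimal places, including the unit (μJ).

Answer: 106.09 μJ

Derivation:
Initial: C1(6μF, Q=15μC, V=2.50V), C2(4μF, Q=9μC, V=2.25V), C3(1μF, Q=6μC, V=6.00V), C4(5μF, Q=7μC, V=1.40V), C5(1μF, Q=17μC, V=17.00V)
Op 1: CLOSE 5-2: Q_total=26.00, C_total=5.00, V=5.20; Q5=5.20, Q2=20.80; dissipated=87.025
Op 2: CLOSE 2-4: Q_total=27.80, C_total=9.00, V=3.09; Q2=12.36, Q4=15.44; dissipated=16.044
Op 3: CLOSE 1-2: Q_total=27.36, C_total=10.00, V=2.74; Q1=16.41, Q2=10.94; dissipated=0.416
Op 4: CLOSE 1-5: Q_total=21.61, C_total=7.00, V=3.09; Q1=18.53, Q5=3.09; dissipated=2.603
Total dissipated: 106.089 μJ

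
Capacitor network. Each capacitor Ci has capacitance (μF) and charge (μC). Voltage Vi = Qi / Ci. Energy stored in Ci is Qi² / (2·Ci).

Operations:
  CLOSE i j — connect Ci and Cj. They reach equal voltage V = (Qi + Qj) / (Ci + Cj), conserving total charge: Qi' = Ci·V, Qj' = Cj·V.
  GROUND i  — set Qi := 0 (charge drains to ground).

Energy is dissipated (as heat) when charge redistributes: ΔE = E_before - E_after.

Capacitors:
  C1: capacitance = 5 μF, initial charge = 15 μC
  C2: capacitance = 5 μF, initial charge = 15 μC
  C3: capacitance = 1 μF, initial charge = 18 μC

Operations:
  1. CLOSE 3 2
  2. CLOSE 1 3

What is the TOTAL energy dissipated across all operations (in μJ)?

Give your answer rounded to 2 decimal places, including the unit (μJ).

Answer: 96.35 μJ

Derivation:
Initial: C1(5μF, Q=15μC, V=3.00V), C2(5μF, Q=15μC, V=3.00V), C3(1μF, Q=18μC, V=18.00V)
Op 1: CLOSE 3-2: Q_total=33.00, C_total=6.00, V=5.50; Q3=5.50, Q2=27.50; dissipated=93.750
Op 2: CLOSE 1-3: Q_total=20.50, C_total=6.00, V=3.42; Q1=17.08, Q3=3.42; dissipated=2.604
Total dissipated: 96.354 μJ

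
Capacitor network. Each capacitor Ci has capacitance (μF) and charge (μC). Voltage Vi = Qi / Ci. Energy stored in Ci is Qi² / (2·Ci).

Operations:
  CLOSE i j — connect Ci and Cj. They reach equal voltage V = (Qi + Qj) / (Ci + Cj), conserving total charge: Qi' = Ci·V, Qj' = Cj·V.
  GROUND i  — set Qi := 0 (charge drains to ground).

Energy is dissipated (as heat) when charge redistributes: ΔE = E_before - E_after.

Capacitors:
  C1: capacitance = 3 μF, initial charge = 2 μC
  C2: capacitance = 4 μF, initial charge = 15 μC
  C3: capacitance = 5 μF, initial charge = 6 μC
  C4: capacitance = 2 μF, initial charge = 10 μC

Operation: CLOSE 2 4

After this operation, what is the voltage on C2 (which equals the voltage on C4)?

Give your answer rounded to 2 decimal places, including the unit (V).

Answer: 4.17 V

Derivation:
Initial: C1(3μF, Q=2μC, V=0.67V), C2(4μF, Q=15μC, V=3.75V), C3(5μF, Q=6μC, V=1.20V), C4(2μF, Q=10μC, V=5.00V)
Op 1: CLOSE 2-4: Q_total=25.00, C_total=6.00, V=4.17; Q2=16.67, Q4=8.33; dissipated=1.042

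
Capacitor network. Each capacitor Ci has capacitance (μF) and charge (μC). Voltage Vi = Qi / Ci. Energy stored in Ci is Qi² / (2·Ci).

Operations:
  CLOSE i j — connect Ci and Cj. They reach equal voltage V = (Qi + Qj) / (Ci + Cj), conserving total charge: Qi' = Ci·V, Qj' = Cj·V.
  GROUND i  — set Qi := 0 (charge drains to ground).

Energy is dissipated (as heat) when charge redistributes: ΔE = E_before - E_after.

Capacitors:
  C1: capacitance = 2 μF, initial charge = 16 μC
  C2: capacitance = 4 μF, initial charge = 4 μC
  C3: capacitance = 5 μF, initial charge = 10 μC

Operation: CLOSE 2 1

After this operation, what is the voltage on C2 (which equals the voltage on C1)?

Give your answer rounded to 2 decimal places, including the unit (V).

Answer: 3.33 V

Derivation:
Initial: C1(2μF, Q=16μC, V=8.00V), C2(4μF, Q=4μC, V=1.00V), C3(5μF, Q=10μC, V=2.00V)
Op 1: CLOSE 2-1: Q_total=20.00, C_total=6.00, V=3.33; Q2=13.33, Q1=6.67; dissipated=32.667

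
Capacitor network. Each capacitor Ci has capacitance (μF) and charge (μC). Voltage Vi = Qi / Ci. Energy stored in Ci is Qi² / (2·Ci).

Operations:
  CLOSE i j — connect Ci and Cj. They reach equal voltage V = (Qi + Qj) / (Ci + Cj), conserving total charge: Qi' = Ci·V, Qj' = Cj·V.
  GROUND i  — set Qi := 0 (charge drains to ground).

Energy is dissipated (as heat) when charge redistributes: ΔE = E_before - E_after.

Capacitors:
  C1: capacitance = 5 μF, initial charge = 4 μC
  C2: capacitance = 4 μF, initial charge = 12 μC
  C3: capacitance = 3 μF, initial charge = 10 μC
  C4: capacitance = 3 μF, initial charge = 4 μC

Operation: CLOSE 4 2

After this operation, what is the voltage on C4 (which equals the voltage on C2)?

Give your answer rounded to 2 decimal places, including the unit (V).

Answer: 2.29 V

Derivation:
Initial: C1(5μF, Q=4μC, V=0.80V), C2(4μF, Q=12μC, V=3.00V), C3(3μF, Q=10μC, V=3.33V), C4(3μF, Q=4μC, V=1.33V)
Op 1: CLOSE 4-2: Q_total=16.00, C_total=7.00, V=2.29; Q4=6.86, Q2=9.14; dissipated=2.381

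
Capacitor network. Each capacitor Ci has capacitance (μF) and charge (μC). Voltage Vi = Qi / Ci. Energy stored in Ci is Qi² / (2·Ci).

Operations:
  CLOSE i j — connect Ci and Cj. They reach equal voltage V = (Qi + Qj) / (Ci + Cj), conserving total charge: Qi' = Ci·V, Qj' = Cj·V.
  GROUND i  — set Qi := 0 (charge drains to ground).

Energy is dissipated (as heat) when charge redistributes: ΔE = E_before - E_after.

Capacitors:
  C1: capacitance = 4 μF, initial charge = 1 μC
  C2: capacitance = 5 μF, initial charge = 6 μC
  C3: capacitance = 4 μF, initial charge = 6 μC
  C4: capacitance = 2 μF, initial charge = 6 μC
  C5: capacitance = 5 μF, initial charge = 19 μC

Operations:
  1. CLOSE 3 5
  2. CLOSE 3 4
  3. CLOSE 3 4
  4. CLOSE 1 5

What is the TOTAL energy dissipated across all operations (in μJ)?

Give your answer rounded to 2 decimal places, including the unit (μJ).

Initial: C1(4μF, Q=1μC, V=0.25V), C2(5μF, Q=6μC, V=1.20V), C3(4μF, Q=6μC, V=1.50V), C4(2μF, Q=6μC, V=3.00V), C5(5μF, Q=19μC, V=3.80V)
Op 1: CLOSE 3-5: Q_total=25.00, C_total=9.00, V=2.78; Q3=11.11, Q5=13.89; dissipated=5.878
Op 2: CLOSE 3-4: Q_total=17.11, C_total=6.00, V=2.85; Q3=11.41, Q4=5.70; dissipated=0.033
Op 3: CLOSE 3-4: Q_total=17.11, C_total=6.00, V=2.85; Q3=11.41, Q4=5.70; dissipated=0.000
Op 4: CLOSE 1-5: Q_total=14.89, C_total=9.00, V=1.65; Q1=6.62, Q5=8.27; dissipated=7.100
Total dissipated: 13.010 μJ

Answer: 13.01 μJ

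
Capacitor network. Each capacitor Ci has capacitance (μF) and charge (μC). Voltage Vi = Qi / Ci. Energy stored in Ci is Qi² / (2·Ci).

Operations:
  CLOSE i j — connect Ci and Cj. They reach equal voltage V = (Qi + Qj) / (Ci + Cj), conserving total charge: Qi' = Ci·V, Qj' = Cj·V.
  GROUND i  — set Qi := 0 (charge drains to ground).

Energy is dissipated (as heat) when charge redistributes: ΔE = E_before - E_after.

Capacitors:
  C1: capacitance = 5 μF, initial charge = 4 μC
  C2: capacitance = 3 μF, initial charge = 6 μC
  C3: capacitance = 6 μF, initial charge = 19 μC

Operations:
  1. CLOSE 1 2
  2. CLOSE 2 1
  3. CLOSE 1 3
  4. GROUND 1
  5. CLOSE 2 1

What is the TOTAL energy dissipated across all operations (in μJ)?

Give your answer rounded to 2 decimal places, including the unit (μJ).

Initial: C1(5μF, Q=4μC, V=0.80V), C2(3μF, Q=6μC, V=2.00V), C3(6μF, Q=19μC, V=3.17V)
Op 1: CLOSE 1-2: Q_total=10.00, C_total=8.00, V=1.25; Q1=6.25, Q2=3.75; dissipated=1.350
Op 2: CLOSE 2-1: Q_total=10.00, C_total=8.00, V=1.25; Q2=3.75, Q1=6.25; dissipated=0.000
Op 3: CLOSE 1-3: Q_total=25.25, C_total=11.00, V=2.30; Q1=11.48, Q3=13.77; dissipated=5.009
Op 4: GROUND 1: Q1=0; energy lost=13.173
Op 5: CLOSE 2-1: Q_total=3.75, C_total=8.00, V=0.47; Q2=1.41, Q1=2.34; dissipated=1.465
Total dissipated: 20.997 μJ

Answer: 21.00 μJ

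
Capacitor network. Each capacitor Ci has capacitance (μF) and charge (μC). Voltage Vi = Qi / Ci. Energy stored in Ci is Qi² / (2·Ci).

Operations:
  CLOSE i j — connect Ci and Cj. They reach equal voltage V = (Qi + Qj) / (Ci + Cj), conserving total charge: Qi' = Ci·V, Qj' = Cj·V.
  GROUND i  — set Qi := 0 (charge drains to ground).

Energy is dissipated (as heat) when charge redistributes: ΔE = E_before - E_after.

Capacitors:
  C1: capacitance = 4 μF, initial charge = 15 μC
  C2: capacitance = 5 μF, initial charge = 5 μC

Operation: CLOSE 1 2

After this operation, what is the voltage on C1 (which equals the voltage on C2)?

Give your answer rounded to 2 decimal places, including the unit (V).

Answer: 2.22 V

Derivation:
Initial: C1(4μF, Q=15μC, V=3.75V), C2(5μF, Q=5μC, V=1.00V)
Op 1: CLOSE 1-2: Q_total=20.00, C_total=9.00, V=2.22; Q1=8.89, Q2=11.11; dissipated=8.403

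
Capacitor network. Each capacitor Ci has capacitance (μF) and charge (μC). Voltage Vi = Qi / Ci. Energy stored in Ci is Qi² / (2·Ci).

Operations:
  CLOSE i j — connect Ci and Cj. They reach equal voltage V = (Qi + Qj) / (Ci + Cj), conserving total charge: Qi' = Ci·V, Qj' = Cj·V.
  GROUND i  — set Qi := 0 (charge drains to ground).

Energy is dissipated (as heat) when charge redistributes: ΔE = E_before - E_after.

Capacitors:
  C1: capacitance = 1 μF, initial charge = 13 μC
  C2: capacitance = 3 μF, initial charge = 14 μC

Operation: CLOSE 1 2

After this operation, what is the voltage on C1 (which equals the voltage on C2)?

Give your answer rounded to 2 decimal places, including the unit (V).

Initial: C1(1μF, Q=13μC, V=13.00V), C2(3μF, Q=14μC, V=4.67V)
Op 1: CLOSE 1-2: Q_total=27.00, C_total=4.00, V=6.75; Q1=6.75, Q2=20.25; dissipated=26.042

Answer: 6.75 V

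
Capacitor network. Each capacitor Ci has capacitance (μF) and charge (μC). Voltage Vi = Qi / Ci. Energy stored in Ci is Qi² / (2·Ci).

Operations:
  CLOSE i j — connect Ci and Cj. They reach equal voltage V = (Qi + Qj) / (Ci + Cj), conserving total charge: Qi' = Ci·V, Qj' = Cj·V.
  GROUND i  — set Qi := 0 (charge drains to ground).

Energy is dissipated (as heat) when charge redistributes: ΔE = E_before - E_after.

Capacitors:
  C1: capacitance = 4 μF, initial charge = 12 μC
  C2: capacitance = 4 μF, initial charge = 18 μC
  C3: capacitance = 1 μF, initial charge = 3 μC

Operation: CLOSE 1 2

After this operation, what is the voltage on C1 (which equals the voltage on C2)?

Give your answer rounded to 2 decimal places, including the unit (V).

Initial: C1(4μF, Q=12μC, V=3.00V), C2(4μF, Q=18μC, V=4.50V), C3(1μF, Q=3μC, V=3.00V)
Op 1: CLOSE 1-2: Q_total=30.00, C_total=8.00, V=3.75; Q1=15.00, Q2=15.00; dissipated=2.250

Answer: 3.75 V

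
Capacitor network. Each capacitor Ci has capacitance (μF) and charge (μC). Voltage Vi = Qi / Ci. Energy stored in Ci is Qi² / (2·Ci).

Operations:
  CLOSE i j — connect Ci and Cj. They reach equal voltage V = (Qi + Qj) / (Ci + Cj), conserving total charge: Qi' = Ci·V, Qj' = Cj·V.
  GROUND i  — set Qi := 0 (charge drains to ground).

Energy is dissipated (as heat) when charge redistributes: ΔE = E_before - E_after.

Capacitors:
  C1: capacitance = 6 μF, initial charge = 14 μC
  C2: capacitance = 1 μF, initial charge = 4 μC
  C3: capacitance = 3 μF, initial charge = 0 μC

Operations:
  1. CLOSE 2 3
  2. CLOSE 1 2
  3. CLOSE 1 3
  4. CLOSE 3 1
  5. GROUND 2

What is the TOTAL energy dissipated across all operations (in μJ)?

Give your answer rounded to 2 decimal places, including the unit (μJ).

Answer: 10.36 μJ

Derivation:
Initial: C1(6μF, Q=14μC, V=2.33V), C2(1μF, Q=4μC, V=4.00V), C3(3μF, Q=0μC, V=0.00V)
Op 1: CLOSE 2-3: Q_total=4.00, C_total=4.00, V=1.00; Q2=1.00, Q3=3.00; dissipated=6.000
Op 2: CLOSE 1-2: Q_total=15.00, C_total=7.00, V=2.14; Q1=12.86, Q2=2.14; dissipated=0.762
Op 3: CLOSE 1-3: Q_total=15.86, C_total=9.00, V=1.76; Q1=10.57, Q3=5.29; dissipated=1.306
Op 4: CLOSE 3-1: Q_total=15.86, C_total=9.00, V=1.76; Q3=5.29, Q1=10.57; dissipated=0.000
Op 5: GROUND 2: Q2=0; energy lost=2.296
Total dissipated: 10.364 μJ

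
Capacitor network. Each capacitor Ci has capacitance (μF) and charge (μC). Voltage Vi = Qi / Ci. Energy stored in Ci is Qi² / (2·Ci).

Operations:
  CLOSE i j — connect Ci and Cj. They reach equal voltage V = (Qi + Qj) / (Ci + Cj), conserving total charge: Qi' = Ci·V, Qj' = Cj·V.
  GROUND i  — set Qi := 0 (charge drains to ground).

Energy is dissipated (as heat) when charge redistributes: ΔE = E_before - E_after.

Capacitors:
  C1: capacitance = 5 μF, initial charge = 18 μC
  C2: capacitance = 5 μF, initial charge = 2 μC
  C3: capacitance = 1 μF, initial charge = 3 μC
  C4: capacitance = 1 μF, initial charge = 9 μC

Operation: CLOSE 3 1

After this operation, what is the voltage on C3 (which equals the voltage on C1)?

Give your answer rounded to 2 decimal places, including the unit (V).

Initial: C1(5μF, Q=18μC, V=3.60V), C2(5μF, Q=2μC, V=0.40V), C3(1μF, Q=3μC, V=3.00V), C4(1μF, Q=9μC, V=9.00V)
Op 1: CLOSE 3-1: Q_total=21.00, C_total=6.00, V=3.50; Q3=3.50, Q1=17.50; dissipated=0.150

Answer: 3.50 V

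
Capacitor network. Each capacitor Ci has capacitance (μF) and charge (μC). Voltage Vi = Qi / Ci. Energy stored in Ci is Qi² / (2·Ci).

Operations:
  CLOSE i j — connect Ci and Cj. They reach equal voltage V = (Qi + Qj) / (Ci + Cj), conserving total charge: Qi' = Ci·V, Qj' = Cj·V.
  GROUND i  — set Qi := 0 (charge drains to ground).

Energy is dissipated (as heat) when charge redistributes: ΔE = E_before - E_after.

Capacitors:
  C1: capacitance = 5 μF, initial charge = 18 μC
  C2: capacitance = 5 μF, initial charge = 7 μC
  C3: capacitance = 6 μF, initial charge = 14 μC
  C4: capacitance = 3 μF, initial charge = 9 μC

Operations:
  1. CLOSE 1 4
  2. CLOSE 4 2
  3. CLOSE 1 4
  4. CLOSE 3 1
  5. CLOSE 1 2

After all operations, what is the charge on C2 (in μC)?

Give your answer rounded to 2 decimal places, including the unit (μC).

Answer: 11.84 μC

Derivation:
Initial: C1(5μF, Q=18μC, V=3.60V), C2(5μF, Q=7μC, V=1.40V), C3(6μF, Q=14μC, V=2.33V), C4(3μF, Q=9μC, V=3.00V)
Op 1: CLOSE 1-4: Q_total=27.00, C_total=8.00, V=3.38; Q1=16.88, Q4=10.12; dissipated=0.338
Op 2: CLOSE 4-2: Q_total=17.12, C_total=8.00, V=2.14; Q4=6.42, Q2=10.70; dissipated=3.657
Op 3: CLOSE 1-4: Q_total=23.30, C_total=8.00, V=2.91; Q1=14.56, Q4=8.74; dissipated=1.428
Op 4: CLOSE 3-1: Q_total=28.56, C_total=11.00, V=2.60; Q3=15.58, Q1=12.98; dissipated=0.457
Op 5: CLOSE 1-2: Q_total=23.69, C_total=10.00, V=2.37; Q1=11.84, Q2=11.84; dissipated=0.260
Final charges: Q1=11.84, Q2=11.84, Q3=15.58, Q4=8.74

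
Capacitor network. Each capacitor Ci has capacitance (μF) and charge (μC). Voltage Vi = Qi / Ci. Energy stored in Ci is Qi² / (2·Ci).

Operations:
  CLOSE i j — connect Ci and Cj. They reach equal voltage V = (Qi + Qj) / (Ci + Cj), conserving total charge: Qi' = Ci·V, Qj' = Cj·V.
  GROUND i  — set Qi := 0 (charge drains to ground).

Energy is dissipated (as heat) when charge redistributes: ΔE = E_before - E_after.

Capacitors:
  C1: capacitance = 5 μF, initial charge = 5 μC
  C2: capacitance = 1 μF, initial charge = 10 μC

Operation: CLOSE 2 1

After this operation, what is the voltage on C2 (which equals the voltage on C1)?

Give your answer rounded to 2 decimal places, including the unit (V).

Initial: C1(5μF, Q=5μC, V=1.00V), C2(1μF, Q=10μC, V=10.00V)
Op 1: CLOSE 2-1: Q_total=15.00, C_total=6.00, V=2.50; Q2=2.50, Q1=12.50; dissipated=33.750

Answer: 2.50 V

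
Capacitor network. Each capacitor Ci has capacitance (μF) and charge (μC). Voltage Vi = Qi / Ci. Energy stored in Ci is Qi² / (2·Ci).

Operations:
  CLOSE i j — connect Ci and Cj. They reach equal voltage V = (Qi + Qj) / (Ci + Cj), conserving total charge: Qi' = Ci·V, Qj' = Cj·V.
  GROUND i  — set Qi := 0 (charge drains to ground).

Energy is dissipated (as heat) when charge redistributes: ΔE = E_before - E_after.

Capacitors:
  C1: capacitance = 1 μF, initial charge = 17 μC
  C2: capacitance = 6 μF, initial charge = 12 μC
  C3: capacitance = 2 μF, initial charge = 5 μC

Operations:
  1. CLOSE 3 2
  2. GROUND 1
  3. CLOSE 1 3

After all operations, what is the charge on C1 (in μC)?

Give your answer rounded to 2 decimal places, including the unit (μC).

Initial: C1(1μF, Q=17μC, V=17.00V), C2(6μF, Q=12μC, V=2.00V), C3(2μF, Q=5μC, V=2.50V)
Op 1: CLOSE 3-2: Q_total=17.00, C_total=8.00, V=2.12; Q3=4.25, Q2=12.75; dissipated=0.188
Op 2: GROUND 1: Q1=0; energy lost=144.500
Op 3: CLOSE 1-3: Q_total=4.25, C_total=3.00, V=1.42; Q1=1.42, Q3=2.83; dissipated=1.505
Final charges: Q1=1.42, Q2=12.75, Q3=2.83

Answer: 1.42 μC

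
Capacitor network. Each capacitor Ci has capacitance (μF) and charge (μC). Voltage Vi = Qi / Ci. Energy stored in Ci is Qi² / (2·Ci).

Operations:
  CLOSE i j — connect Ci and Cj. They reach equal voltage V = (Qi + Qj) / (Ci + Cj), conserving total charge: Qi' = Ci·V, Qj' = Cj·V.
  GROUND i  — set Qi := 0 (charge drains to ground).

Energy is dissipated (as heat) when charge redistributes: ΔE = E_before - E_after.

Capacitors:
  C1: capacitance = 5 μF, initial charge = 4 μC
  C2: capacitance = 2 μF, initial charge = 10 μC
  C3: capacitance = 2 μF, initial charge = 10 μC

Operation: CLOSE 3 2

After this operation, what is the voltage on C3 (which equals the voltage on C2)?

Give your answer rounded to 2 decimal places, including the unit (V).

Answer: 5.00 V

Derivation:
Initial: C1(5μF, Q=4μC, V=0.80V), C2(2μF, Q=10μC, V=5.00V), C3(2μF, Q=10μC, V=5.00V)
Op 1: CLOSE 3-2: Q_total=20.00, C_total=4.00, V=5.00; Q3=10.00, Q2=10.00; dissipated=0.000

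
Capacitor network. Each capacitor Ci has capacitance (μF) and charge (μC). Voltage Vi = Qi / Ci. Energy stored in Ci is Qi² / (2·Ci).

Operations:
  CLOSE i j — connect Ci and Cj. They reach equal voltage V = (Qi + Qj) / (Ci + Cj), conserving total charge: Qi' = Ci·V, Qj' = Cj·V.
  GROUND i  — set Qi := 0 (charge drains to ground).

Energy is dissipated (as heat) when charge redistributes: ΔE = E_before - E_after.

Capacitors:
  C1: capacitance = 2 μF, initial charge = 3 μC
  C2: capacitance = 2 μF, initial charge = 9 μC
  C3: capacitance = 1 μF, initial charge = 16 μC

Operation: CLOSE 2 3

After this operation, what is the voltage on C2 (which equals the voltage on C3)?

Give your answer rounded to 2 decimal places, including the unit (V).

Initial: C1(2μF, Q=3μC, V=1.50V), C2(2μF, Q=9μC, V=4.50V), C3(1μF, Q=16μC, V=16.00V)
Op 1: CLOSE 2-3: Q_total=25.00, C_total=3.00, V=8.33; Q2=16.67, Q3=8.33; dissipated=44.083

Answer: 8.33 V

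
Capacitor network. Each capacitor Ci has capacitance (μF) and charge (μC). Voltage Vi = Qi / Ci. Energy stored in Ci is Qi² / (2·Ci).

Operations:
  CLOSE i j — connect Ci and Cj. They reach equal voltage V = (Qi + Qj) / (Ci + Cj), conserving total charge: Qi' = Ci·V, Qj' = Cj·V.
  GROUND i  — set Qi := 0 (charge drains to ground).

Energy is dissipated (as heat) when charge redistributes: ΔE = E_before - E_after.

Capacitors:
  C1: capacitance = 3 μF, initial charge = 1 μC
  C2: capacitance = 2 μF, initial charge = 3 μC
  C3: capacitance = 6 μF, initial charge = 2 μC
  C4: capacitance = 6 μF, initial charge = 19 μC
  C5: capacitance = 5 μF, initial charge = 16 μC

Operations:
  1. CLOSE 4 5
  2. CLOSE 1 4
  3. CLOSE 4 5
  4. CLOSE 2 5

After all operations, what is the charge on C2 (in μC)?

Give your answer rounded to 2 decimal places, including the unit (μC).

Answer: 4.66 μC

Derivation:
Initial: C1(3μF, Q=1μC, V=0.33V), C2(2μF, Q=3μC, V=1.50V), C3(6μF, Q=2μC, V=0.33V), C4(6μF, Q=19μC, V=3.17V), C5(5μF, Q=16μC, V=3.20V)
Op 1: CLOSE 4-5: Q_total=35.00, C_total=11.00, V=3.18; Q4=19.09, Q5=15.91; dissipated=0.002
Op 2: CLOSE 1-4: Q_total=20.09, C_total=9.00, V=2.23; Q1=6.70, Q4=13.39; dissipated=8.114
Op 3: CLOSE 4-5: Q_total=29.30, C_total=11.00, V=2.66; Q4=15.98, Q5=13.32; dissipated=1.229
Op 4: CLOSE 2-5: Q_total=16.32, C_total=7.00, V=2.33; Q2=4.66, Q5=11.66; dissipated=0.968
Final charges: Q1=6.70, Q2=4.66, Q3=2.00, Q4=15.98, Q5=11.66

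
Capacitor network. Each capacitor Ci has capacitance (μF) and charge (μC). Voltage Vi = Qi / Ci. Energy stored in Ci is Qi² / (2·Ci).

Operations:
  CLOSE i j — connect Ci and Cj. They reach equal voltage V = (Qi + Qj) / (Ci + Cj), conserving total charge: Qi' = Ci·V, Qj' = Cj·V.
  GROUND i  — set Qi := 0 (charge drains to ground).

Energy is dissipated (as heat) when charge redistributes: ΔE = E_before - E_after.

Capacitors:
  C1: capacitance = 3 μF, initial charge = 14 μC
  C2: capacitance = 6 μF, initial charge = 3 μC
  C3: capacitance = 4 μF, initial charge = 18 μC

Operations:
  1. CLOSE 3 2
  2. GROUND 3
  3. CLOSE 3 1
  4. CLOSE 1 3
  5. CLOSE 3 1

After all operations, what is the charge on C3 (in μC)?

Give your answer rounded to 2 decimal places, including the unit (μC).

Initial: C1(3μF, Q=14μC, V=4.67V), C2(6μF, Q=3μC, V=0.50V), C3(4μF, Q=18μC, V=4.50V)
Op 1: CLOSE 3-2: Q_total=21.00, C_total=10.00, V=2.10; Q3=8.40, Q2=12.60; dissipated=19.200
Op 2: GROUND 3: Q3=0; energy lost=8.820
Op 3: CLOSE 3-1: Q_total=14.00, C_total=7.00, V=2.00; Q3=8.00, Q1=6.00; dissipated=18.667
Op 4: CLOSE 1-3: Q_total=14.00, C_total=7.00, V=2.00; Q1=6.00, Q3=8.00; dissipated=0.000
Op 5: CLOSE 3-1: Q_total=14.00, C_total=7.00, V=2.00; Q3=8.00, Q1=6.00; dissipated=0.000
Final charges: Q1=6.00, Q2=12.60, Q3=8.00

Answer: 8.00 μC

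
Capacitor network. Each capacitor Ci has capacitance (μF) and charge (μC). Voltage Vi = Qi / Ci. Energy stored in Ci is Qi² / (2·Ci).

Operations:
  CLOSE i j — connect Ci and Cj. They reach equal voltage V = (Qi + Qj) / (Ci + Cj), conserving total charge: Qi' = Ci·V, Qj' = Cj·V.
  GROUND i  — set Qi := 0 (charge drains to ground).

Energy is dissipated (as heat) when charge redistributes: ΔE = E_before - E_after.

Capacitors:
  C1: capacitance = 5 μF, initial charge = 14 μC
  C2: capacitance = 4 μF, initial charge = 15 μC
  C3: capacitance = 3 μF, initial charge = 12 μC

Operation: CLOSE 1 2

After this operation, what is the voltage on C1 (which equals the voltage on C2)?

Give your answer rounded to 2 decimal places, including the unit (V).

Initial: C1(5μF, Q=14μC, V=2.80V), C2(4μF, Q=15μC, V=3.75V), C3(3μF, Q=12μC, V=4.00V)
Op 1: CLOSE 1-2: Q_total=29.00, C_total=9.00, V=3.22; Q1=16.11, Q2=12.89; dissipated=1.003

Answer: 3.22 V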